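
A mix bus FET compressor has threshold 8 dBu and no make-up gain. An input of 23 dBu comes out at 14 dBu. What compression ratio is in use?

2.5:1

Input overshoot = 23 − 8 = 15 dB; output overshoot = 14 − 8 = 6 dB.
Ratio = 15 / 6 = 2.5.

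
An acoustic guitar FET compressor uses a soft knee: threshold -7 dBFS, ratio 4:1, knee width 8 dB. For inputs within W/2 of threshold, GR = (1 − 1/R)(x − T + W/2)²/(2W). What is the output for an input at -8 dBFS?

x − T + W/2 = -8 − (-7) + 4 = 3.
GR = (1 − 1/4) × 3² / 16 = 0.75 × 9 / 16 = 0.421875 dB.
Output = -8 − 0.421875 = -8.421875 dBFS.

-8.421875 dBFS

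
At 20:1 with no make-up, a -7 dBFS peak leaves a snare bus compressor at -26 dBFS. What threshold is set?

-27 dBFS

Let T be the threshold. Output overshoot = (input overshoot)/R, so -26 − T = (-7 − T)/20.
20·(-26 − T) = -7 − T → 19·T = -520 − (-7) = -513.
T = -513/19 = -27 dBFS.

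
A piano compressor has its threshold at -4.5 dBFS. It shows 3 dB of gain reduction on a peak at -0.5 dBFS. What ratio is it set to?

4:1

Input overshoot = -0.5 − (-4.5) = 4 dB.
Output overshoot = 4 − 3 = 1 dB.
Ratio = input overshoot / output overshoot = 4 / 1 = 4.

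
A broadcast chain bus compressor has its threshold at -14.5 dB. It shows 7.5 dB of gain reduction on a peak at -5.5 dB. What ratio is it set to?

6:1

Input overshoot = -5.5 − (-14.5) = 9 dB.
Output overshoot = 9 − 7.5 = 1.5 dB.
Ratio = input overshoot / output overshoot = 9 / 1.5 = 6.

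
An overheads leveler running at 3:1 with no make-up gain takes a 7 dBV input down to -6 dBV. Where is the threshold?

-12.5 dBV

Input is 19.5 dB above T (since output overshoot × R = input overshoot: (-6 − T)·3 = 7 − T gives T = -12.5 dBV).
Check: -12.5 + (7 − (-12.5))/3 = -12.5 + 6.5 = -6 dBV. ✓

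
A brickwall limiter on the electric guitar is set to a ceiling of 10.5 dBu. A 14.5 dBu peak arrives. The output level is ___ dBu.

A brickwall limiter is an ∞:1 compressor: any input above the ceiling is clamped to 10.5 dBu.

10.5 dBu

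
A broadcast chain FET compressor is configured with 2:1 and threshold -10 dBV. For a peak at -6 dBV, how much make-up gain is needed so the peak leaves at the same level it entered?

2 dB

Overshoot 4 dB → 4/2 = 2 dB after compression, so the compressed level is -10 + 2 = -8 dBV.
Make-up = target − compressed = -6 − (-8) = 2 dB.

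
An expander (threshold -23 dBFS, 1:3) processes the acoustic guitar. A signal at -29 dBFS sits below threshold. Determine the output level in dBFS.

Undershoot = (-23) − (-29) = 6 dB.
At 1:3, that expands to 18 dB under threshold.
Output = -23 − 18 = -41 dBFS.

-41 dBFS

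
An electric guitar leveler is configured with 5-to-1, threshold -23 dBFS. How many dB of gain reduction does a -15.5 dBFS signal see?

-15.5 dBFS exceeds the threshold by 7.5 dB.
A 5:1 ratio leaves 1.5 dB of that excess.
GR = overshoot in − overshoot out = 7.5 − 1.5 = 6 dB.

6 dB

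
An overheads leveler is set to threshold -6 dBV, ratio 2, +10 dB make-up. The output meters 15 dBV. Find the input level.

16 dBV

Before make-up, the level was 15 − 10 = 5 dBV.
That's 11 dB above the -6 dBV threshold.
Input overshoot = R × output overshoot = 22 dB → input = -6 + 22 = 16 dBV.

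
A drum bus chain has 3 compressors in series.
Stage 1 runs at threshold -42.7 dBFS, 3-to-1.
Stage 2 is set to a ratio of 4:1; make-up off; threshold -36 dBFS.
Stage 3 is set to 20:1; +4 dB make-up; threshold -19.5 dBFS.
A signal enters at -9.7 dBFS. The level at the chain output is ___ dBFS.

Stage 1: 33 dB above -42.7 dBFS, reduced 3:1 to 11 dB above → -31.7 dBFS.
Stage 2: -31.7 dBFS is 4.3 dB over -36 dBFS; at 4:1 that becomes 1.075 dB over, giving -34.925 dBFS.
Stage 3: -34.925 dBFS ≤ -19.5 dBFS, so stage 3 doesn't engage; make-up brings it to -30.925 dBFS.

-30.925 dBFS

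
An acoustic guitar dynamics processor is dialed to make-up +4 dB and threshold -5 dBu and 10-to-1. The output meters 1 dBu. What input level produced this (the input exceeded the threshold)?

Before make-up, the level was 1 − 4 = -3 dBu.
Post-compression overshoot = -3 − (-5) = 2 dB.
Before 10:1 compression the overshoot was 2 × 10 = 20 dB, so input = -5 + 20 = 15 dBu.

15 dBu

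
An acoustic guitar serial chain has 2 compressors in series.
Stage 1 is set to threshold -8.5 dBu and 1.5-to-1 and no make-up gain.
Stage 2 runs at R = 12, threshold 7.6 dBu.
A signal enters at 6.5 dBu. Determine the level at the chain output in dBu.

Stage 1: overshoot 15 dB → 15/1.5 = 10 dB → 1.5 dBu.
Stage 2: 1.5 dBu ≤ 7.6 dBu, so stage 2 doesn't engage; output 1.5 dBu.

1.5 dBu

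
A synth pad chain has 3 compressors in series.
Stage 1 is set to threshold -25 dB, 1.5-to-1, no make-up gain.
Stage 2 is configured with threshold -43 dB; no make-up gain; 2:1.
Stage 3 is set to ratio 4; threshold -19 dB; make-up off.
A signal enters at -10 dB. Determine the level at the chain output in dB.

-29 dB

Stage 1: -10 dB is 15 dB over -25 dB; at 1.5:1 that becomes 10 dB over, giving -15 dB.
Stage 2: overshoot 28 dB → 28/2 = 14 dB → -29 dB.
Stage 3: -29 dB ≤ -19 dB, so stage 3 doesn't engage; output -29 dB.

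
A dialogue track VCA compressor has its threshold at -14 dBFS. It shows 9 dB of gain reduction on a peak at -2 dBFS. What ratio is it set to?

Input overshoot = -2 − (-14) = 12 dB.
Output overshoot = 12 − 9 = 3 dB.
Ratio = input overshoot / output overshoot = 12 / 3 = 4.

4:1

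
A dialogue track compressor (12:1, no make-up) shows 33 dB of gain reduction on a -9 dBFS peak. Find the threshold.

-45 dBFS

Gain reduction = -9 − (-42) = 33 dB; output overshoot = GR / (R − 1) = 33 / 11 = 3 dB.
Threshold = output − output overshoot = -42 − 3 = -45 dBFS.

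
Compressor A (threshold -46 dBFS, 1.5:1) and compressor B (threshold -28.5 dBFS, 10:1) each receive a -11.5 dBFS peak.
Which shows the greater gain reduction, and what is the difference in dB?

B, by 3.8 dB

A: GR = 34.5 − 34.5/1.5 = 11.5 dB.
B: GR = 17 − 17/10 = 15.3 dB.
B reduces 3.8 dB more.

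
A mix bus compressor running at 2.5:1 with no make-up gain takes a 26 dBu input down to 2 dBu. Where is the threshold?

-14 dBu

Input is 40 dB above T (since output overshoot × R = input overshoot: (2 − T)·2.5 = 26 − T gives T = -14 dBu).
Check: -14 + (26 − (-14))/2.5 = -14 + 16 = 2 dBu. ✓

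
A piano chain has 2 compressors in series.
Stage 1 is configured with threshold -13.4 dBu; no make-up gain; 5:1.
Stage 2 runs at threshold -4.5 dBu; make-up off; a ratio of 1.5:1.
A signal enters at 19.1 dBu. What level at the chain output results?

Stage 1: 32.5 dB above -13.4 dBu, reduced 5:1 to 6.5 dB above → -6.9 dBu.
Stage 2: -6.9 dBu is at or below the -4.5 dBu threshold — no compression; output -6.9 dBu.

-6.9 dBu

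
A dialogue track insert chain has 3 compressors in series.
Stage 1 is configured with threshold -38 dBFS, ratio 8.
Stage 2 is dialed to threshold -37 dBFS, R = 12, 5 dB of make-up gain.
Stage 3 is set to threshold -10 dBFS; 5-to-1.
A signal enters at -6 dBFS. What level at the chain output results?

-31.75 dBFS

Stage 1: -6 dBFS is 32 dB over -38 dBFS; at 8:1 that becomes 4 dB over, giving -34 dBFS.
Stage 2: 3 dB above -37 dBFS, reduced 12:1 to 0.25 dB above → -36.75 dBFS; +5 dB make-up → -31.75 dBFS.
Stage 3: -31.75 dBFS is at or below the -10 dBFS threshold — no compression; output -31.75 dBFS.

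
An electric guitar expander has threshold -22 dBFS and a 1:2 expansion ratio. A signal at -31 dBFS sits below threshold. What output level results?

-40 dBFS

Undershoot = (-22) − (-31) = 9 dB.
At 1:2, that expands to 18 dB under threshold.
Output = -22 − 18 = -40 dBFS.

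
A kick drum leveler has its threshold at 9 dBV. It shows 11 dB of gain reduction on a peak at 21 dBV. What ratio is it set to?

Input overshoot = 21 − 9 = 12 dB.
Output overshoot = 12 − 11 = 1 dB.
Ratio = input overshoot / output overshoot = 12 / 1 = 12.

12:1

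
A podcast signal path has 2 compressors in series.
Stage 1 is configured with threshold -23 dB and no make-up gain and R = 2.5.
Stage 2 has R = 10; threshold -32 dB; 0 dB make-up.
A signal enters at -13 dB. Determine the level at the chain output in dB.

Stage 1: overshoot 10 dB → 10/2.5 = 4 dB → -19 dB.
Stage 2: -19 dB is 13 dB over -32 dB; at 10:1 that becomes 1.3 dB over, giving -30.7 dB.

-30.7 dB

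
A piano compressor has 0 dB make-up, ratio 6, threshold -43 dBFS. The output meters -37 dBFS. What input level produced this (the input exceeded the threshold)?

Post-compression overshoot = -37 − (-43) = 6 dB.
Input overshoot = R × output overshoot = 36 dB → input = -43 + 36 = -7 dBFS.

-7 dBFS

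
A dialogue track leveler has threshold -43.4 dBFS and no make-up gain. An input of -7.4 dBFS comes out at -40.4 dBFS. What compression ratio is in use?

Input overshoot = -7.4 − (-43.4) = 36 dB; output overshoot = -40.4 − (-43.4) = 3 dB.
Ratio = 36 / 3 = 12.

12:1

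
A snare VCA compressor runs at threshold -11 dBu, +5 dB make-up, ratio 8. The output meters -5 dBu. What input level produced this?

Remove make-up: -5 − 5 = -10 dBu.
That's 1 dB above the -11 dBu threshold.
Input overshoot = R × output overshoot = 8 dB → input = -11 + 8 = -3 dBu.

-3 dBu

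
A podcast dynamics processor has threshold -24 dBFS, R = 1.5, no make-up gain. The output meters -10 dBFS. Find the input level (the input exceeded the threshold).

-3 dBFS

The compressed level sits -10 − (-24) = 14 dB over threshold.
Undo the ratio: input overshoot = 14 × 1.5 = 21 dB, giving input = -3 dBFS.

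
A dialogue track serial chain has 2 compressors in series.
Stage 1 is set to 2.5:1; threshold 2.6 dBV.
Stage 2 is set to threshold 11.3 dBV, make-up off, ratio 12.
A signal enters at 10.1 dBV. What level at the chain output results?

5.6 dBV

Stage 1: overshoot 7.5 dB → 7.5/2.5 = 3 dB → 5.6 dBV.
Stage 2: 5.6 dBV is at or below the 11.3 dBV threshold — no compression; output 5.6 dBV.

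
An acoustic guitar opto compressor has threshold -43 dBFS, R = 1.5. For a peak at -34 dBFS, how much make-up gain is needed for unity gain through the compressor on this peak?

3 dB

The peak compresses to -43 + 9/1.5 = -37 dBFS.
To reach -34 dBFS requires -34 − (-37) = 3 dB of make-up.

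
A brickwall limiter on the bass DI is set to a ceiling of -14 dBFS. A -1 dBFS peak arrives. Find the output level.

At ∞:1, everything above -14 dBFS is held at the ceiling.

-14 dBFS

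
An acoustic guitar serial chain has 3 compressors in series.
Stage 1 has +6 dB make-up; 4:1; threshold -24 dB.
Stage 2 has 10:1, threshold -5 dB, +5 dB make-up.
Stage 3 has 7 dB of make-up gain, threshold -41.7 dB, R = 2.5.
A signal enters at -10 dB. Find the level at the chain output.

Stage 1: -10 dB is 14 dB over -24 dB; at 4:1 that becomes 3.5 dB over, giving -20.5 dB; +6 dB make-up → -14.5 dB.
Stage 2: below threshold (-14.5 ≤ -5); passes unchanged; make-up brings it to -9.5 dB.
Stage 3: overshoot 32.2 dB → 32.2/2.5 = 12.88 dB → -28.82 dB; +7 dB make-up → -21.82 dB.

-21.82 dB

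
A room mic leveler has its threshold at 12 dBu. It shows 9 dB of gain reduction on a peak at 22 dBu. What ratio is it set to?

10:1

Input overshoot = 22 − 12 = 10 dB.
Output overshoot = 10 − 9 = 1 dB.
Ratio = input overshoot / output overshoot = 10 / 1 = 10.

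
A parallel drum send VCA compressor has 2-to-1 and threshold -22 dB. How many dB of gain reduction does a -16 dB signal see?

-16 dB exceeds the threshold by 6 dB.
A 2:1 ratio leaves 3 dB of that excess.
Gain reduction = 6 − 3 = 3 dB.

3 dB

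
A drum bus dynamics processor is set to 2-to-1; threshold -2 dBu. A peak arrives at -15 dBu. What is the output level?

-15 dBu is 13 dB below the -2 dBu threshold, so no gain reduction is applied.
Output = input = -15 dBu.

-15 dBu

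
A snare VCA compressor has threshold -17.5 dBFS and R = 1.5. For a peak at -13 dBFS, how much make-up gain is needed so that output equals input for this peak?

1.5 dB

Overshoot 4.5 dB → 4.5/1.5 = 3 dB after compression, so the compressed level is -17.5 + 3 = -14.5 dBFS.
Make-up = target − compressed = -13 − (-14.5) = 1.5 dB.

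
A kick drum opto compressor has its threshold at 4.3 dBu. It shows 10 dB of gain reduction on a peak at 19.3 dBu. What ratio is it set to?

3:1

Input overshoot = 19.3 − 4.3 = 15 dB.
Output overshoot = 15 − 10 = 5 dB.
Ratio = input overshoot / output overshoot = 15 / 5 = 3.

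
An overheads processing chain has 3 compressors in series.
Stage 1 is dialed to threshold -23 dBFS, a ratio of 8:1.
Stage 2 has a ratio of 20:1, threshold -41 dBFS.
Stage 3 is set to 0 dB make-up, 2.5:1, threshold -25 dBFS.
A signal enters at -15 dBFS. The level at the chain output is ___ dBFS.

-40.05 dBFS

Stage 1: -15 dBFS is 8 dB over -23 dBFS; at 8:1 that becomes 1 dB over, giving -22 dBFS.
Stage 2: overshoot 19 dB → 19/20 = 0.95 dB → -40.05 dBFS.
Stage 3: -40.05 dBFS ≤ -25 dBFS, so stage 3 doesn't engage; output -40.05 dBFS.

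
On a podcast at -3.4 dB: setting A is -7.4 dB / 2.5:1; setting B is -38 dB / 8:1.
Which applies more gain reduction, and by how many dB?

A: overshoot 4 dB → output overshoot 1.6 dB → GR 2.4 dB.
B: overshoot 34.6 dB → output overshoot 4.325 dB → GR 30.275 dB.
Difference: 27.875 dB in favour of B.

B, by 27.875 dB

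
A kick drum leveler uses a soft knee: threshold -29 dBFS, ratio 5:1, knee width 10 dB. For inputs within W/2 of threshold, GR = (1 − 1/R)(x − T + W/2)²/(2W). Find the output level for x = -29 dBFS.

-30 dBFS

x − T + W/2 = -29 − (-29) + 5 = 5.
GR = (1 − 1/5) × 5² / 20 = 0.8 × 25 / 20 = 1 dB.
Output = -29 − 1 = -30 dBFS.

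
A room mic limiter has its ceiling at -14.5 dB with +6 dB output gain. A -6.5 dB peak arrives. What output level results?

-8.5 dB

At ∞:1, everything above -14.5 dB is held at the ceiling.
Output gain then adds 6 dB: -14.5 + 6 = -8.5 dB.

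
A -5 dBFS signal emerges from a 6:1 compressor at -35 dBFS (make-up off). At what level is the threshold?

Input is 36 dB above T (since output overshoot × R = input overshoot: (-35 − T)·6 = -5 − T gives T = -41 dBFS).
Check: -41 + (-5 − (-41))/6 = -41 + 6 = -35 dBFS. ✓

-41 dBFS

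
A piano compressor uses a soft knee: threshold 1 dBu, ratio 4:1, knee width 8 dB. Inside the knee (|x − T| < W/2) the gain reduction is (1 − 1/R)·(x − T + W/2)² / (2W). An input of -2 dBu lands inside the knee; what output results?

-2.046875 dBu

x − T + W/2 = -2 − 1 + 4 = 1.
GR = (1 − 1/4) × 1² / 16 = 0.75 × 1 / 16 = 0.046875 dB.
Output = -2 − 0.046875 = -2.046875 dBu.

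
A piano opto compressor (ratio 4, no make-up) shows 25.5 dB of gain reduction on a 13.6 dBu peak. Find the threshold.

-20.4 dBu

Input is 34 dB above T (since output overshoot × R = input overshoot: (-11.9 − T)·4 = 13.6 − T gives T = -20.4 dBu).
Check: -20.4 + (13.6 − (-20.4))/4 = -20.4 + 8.5 = -11.9 dBu. ✓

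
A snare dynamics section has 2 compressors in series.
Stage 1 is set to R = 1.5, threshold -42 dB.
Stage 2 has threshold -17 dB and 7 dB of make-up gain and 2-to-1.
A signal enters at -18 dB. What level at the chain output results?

Stage 1: 24 dB above -42 dB, reduced 1.5:1 to 16 dB above → -26 dB.
Stage 2: -26 dB is at or below the -17 dB threshold — no compression; make-up brings it to -19 dB.

-19 dB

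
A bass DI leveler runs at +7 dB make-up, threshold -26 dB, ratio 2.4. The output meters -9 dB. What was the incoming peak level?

Remove make-up: -9 − 7 = -16 dB.
Post-compression overshoot = -16 − (-26) = 10 dB.
Undo the ratio: input overshoot = 10 × 2.4 = 24 dB, giving input = -2 dB.

-2 dB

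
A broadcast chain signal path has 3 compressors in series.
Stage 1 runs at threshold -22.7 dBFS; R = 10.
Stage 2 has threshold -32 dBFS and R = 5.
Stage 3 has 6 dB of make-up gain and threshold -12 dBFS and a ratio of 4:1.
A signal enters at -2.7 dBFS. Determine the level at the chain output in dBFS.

Stage 1: overshoot 20 dB → 20/10 = 2 dB → -20.7 dBFS.
Stage 2: -20.7 dBFS is 11.3 dB over -32 dBFS; at 5:1 that becomes 2.26 dB over, giving -29.74 dBFS.
Stage 3: below threshold (-29.74 ≤ -12); passes unchanged; make-up brings it to -23.74 dBFS.

-23.74 dBFS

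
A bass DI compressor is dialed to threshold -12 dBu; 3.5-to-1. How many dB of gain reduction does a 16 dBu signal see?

20 dB

16 dBu exceeds the threshold by 28 dB.
After 3.5:1 compression the overshoot becomes 28/3.5 = 8 dB.
Gain reduction = 28 − 8 = 20 dB.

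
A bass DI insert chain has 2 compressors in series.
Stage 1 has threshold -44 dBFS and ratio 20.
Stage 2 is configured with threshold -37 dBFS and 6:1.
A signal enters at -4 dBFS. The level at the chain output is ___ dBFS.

Stage 1: 40 dB above -44 dBFS, reduced 20:1 to 2 dB above → -42 dBFS.
Stage 2: -42 dBFS is at or below the -37 dBFS threshold — no compression; output -42 dBFS.

-42 dBFS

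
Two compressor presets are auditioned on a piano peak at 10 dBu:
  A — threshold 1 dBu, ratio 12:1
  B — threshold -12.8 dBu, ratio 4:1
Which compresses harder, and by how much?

B, by 8.85 dB

A: GR = 9 − 9/12 = 8.25 dB.
B: GR = 22.8 − 22.8/4 = 17.1 dB.
B applies 8.85 dB more gain reduction.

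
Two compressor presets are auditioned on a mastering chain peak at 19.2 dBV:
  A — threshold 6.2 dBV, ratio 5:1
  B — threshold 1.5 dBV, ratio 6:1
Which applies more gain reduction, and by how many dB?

B, by 4.35 dB

A: 13 dB over, compressed to 2.6 dB over, so 10.4 dB of GR.
B: 17.7 dB over, compressed to 2.95 dB over, so 14.75 dB of GR.
Difference: 4.35 dB in favour of B.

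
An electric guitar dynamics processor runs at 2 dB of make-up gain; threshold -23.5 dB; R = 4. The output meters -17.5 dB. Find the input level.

-7.5 dB

Before make-up, the level was -17.5 − 2 = -19.5 dB.
That's 4 dB above the -23.5 dB threshold.
Before 4:1 compression the overshoot was 4 × 4 = 16 dB, so input = -23.5 + 16 = -7.5 dB.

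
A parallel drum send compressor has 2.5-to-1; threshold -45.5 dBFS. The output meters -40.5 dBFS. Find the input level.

-33 dBFS

The compressed level sits -40.5 − (-45.5) = 5 dB over threshold.
Before 2.5:1 compression the overshoot was 5 × 2.5 = 12.5 dB, so input = -45.5 + 12.5 = -33 dBFS.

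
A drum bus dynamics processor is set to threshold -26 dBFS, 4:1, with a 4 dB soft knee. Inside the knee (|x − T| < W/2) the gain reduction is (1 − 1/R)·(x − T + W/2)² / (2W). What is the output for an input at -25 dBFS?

x − T + W/2 = -25 − (-26) + 2 = 3.
GR = (1 − 1/4) × 3² / 8 = 0.75 × 9 / 8 = 0.84375 dB.
Output = -25 − 0.84375 = -25.84375 dBFS.

-25.84375 dBFS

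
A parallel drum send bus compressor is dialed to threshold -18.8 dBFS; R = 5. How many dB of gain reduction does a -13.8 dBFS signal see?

Overshoot = -13.8 − (-18.8) = 5 dB.
A 5:1 ratio leaves 1 dB of that excess.
So the signal is attenuated by 5 − 1 = 4 dB.

4 dB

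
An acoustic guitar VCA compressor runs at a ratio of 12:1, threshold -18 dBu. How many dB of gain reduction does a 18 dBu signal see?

Overshoot = 18 − (-18) = 36 dB.
After 12:1 compression the overshoot becomes 36/12 = 3 dB.
Gain reduction = 36 − 3 = 33 dB.

33 dB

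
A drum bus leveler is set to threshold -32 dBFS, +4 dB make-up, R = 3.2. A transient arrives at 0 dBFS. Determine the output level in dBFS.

-18 dBFS

The input is 32 dB above the -32 dBFS threshold.
The 32 dB excess becomes 10 dB after 3.2:1 reduction.
So the level is -32 + 10 = -22 dBFS; make-up adds 4 dB, giving -18 dBFS.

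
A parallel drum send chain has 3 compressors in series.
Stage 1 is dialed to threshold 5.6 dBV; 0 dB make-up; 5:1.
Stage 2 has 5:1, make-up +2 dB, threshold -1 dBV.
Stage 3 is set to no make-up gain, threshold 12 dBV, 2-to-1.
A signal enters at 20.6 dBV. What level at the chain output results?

Stage 1: 20.6 dBV is 15 dB over 5.6 dBV; at 5:1 that becomes 3 dB over, giving 8.6 dBV.
Stage 2: overshoot 9.6 dB → 9.6/5 = 1.92 dB → 0.92 dBV; +2 dB make-up → 2.92 dBV.
Stage 3: below threshold (2.92 ≤ 12); passes unchanged; output 2.92 dBV.

2.92 dBV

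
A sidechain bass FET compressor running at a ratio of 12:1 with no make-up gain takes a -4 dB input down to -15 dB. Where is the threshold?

-16 dB

Gain reduction = -4 − (-15) = 11 dB; output overshoot = GR / (R − 1) = 11 / 11 = 1 dB.
Threshold = output − output overshoot = -15 − 1 = -16 dB.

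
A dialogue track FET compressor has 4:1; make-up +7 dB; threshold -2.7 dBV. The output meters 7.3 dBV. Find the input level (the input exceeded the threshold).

Before make-up, the level was 7.3 − 7 = 0.3 dBV.
Post-compression overshoot = 0.3 − (-2.7) = 3 dB.
Undo the ratio: input overshoot = 3 × 4 = 12 dB, giving input = 9.3 dBV.

9.3 dBV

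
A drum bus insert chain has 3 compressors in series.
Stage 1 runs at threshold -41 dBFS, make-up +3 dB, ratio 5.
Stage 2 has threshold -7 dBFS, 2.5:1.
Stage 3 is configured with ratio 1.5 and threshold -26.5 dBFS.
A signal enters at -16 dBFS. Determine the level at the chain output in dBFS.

Stage 1: -16 dBFS is 25 dB over -41 dBFS; at 5:1 that becomes 5 dB over, giving -36 dBFS; +3 dB make-up → -33 dBFS.
Stage 2: -33 dBFS is at or below the -7 dBFS threshold — no compression; output -33 dBFS.
Stage 3: below threshold (-33 ≤ -26.5); passes unchanged; output -33 dBFS.

-33 dBFS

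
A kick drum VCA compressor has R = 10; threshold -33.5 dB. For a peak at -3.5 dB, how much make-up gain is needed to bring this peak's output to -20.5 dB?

10 dB

The peak compresses to -33.5 + 30/10 = -30.5 dB.
To reach -20.5 dB requires -20.5 − (-30.5) = 10 dB of make-up.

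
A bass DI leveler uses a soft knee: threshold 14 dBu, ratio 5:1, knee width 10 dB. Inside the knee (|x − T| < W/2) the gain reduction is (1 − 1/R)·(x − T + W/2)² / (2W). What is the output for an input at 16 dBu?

x − T + W/2 = 16 − 14 + 5 = 7.
GR = (1 − 1/5) × 7² / 20 = 0.8 × 49 / 20 = 1.96 dB.
Output = 16 − 1.96 = 14.04 dBu.

14.04 dBu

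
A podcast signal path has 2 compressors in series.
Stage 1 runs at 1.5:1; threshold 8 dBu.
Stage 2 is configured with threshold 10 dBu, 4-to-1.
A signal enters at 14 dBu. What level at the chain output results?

Stage 1: overshoot 6 dB → 6/1.5 = 4 dB → 12 dBu.
Stage 2: 2 dB above 10 dBu, reduced 4:1 to 0.5 dB above → 10.5 dBu.

10.5 dBu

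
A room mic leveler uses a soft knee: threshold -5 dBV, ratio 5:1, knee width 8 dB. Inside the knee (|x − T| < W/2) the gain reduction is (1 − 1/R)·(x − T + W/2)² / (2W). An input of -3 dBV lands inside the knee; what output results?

x − T + W/2 = -3 − (-5) + 4 = 6.
GR = (1 − 1/5) × 6² / 16 = 0.8 × 36 / 16 = 1.8 dB.
Output = -3 − 1.8 = -4.8 dBV.

-4.8 dBV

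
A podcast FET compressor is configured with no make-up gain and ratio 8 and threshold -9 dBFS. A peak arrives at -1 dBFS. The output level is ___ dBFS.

The input is 8 dB above the -9 dBFS threshold.
At 8:1 the overshoot is divided by 8, leaving 1 dB above threshold.
So the level is -9 + 1 = -8 dBFS.

-8 dBFS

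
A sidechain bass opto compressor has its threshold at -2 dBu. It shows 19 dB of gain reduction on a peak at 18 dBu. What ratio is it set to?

Input overshoot = 18 − (-2) = 20 dB.
Output overshoot = 20 − 19 = 1 dB.
Ratio = input overshoot / output overshoot = 20 / 1 = 20.

20:1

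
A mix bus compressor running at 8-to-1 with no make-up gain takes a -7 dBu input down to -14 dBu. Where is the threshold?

Input is 8 dB above T (since output overshoot × R = input overshoot: (-14 − T)·8 = -7 − T gives T = -15 dBu).
Check: -15 + (-7 − (-15))/8 = -15 + 1 = -14 dBu. ✓

-15 dBu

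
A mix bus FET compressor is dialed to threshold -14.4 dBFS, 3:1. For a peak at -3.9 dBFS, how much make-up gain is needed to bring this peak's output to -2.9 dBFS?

Without make-up, output = threshold + overshoot/3 = -14.4 + 3.5 = -10.9 dBFS.
Gap to target: 8 dB.

8 dB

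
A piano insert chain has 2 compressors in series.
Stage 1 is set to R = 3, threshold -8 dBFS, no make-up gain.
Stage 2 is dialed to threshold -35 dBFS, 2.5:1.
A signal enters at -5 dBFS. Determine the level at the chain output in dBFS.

Stage 1: overshoot 3 dB → 3/3 = 1 dB → -7 dBFS.
Stage 2: 28 dB above -35 dBFS, reduced 2.5:1 to 11.2 dB above → -23.8 dBFS.

-23.8 dBFS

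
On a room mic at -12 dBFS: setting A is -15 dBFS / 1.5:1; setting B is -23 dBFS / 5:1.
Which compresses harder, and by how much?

B, by 7.8 dB

A: GR = 3 − 3/1.5 = 1 dB.
B: GR = 11 − 11/5 = 8.8 dB.
Difference: 7.8 dB in favour of B.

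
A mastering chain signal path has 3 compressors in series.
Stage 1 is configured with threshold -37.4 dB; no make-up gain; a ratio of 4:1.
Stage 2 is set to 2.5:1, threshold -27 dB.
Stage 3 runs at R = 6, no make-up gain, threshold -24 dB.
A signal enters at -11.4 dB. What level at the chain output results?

Stage 1: -11.4 dB is 26 dB over -37.4 dB; at 4:1 that becomes 6.5 dB over, giving -30.9 dB.
Stage 2: below threshold (-30.9 ≤ -27); passes unchanged; output -30.9 dB.
Stage 3: -30.9 dB is at or below the -24 dB threshold — no compression; output -30.9 dB.

-30.9 dB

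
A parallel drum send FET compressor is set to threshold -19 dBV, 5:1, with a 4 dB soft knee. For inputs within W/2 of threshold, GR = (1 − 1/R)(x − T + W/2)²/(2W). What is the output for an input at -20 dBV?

x − T + W/2 = -20 − (-19) + 2 = 1.
GR = (1 − 1/5) × 1² / 8 = 0.8 × 1 / 8 = 0.1 dB.
Output = -20 − 0.1 = -20.1 dBV.

-20.1 dBV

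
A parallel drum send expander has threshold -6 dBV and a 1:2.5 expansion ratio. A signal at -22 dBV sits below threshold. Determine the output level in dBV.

The input is 16 dB below the -6 dBV threshold.
A 1:2.5 expander multiplies undershoot by 2.5: 16 × 2.5 = 40 dB below threshold.
Output = -6 − 40 = -46 dBV.

-46 dBV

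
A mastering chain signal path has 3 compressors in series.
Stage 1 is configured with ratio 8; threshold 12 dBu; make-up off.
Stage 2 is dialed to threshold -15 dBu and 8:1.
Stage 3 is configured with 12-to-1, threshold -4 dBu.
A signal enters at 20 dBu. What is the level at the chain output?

-11.5 dBu

Stage 1: overshoot 8 dB → 8/8 = 1 dB → 13 dBu.
Stage 2: 13 dBu is 28 dB over -15 dBu; at 8:1 that becomes 3.5 dB over, giving -11.5 dBu.
Stage 3: -11.5 dBu ≤ -4 dBu, so stage 3 doesn't engage; output -11.5 dBu.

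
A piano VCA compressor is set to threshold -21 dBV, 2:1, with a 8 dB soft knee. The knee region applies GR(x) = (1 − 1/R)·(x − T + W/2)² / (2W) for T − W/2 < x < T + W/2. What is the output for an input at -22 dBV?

x − T + W/2 = -22 − (-21) + 4 = 3.
GR = (1 − 1/2) × 3² / 16 = 0.5 × 9 / 16 = 0.28125 dB.
Output = -22 − 0.28125 = -22.28125 dBV.

-22.28125 dBV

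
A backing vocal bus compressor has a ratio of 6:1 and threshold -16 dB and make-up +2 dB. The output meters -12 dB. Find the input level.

-4 dB

Remove make-up: -12 − 2 = -14 dB.
That's 2 dB above the -16 dB threshold.
Input overshoot = R × output overshoot = 12 dB → input = -16 + 12 = -4 dB.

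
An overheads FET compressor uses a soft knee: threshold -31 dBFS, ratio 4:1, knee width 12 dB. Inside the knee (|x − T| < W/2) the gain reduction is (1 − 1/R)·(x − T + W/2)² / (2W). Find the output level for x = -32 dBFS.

-32.78125 dBFS

x − T + W/2 = -32 − (-31) + 6 = 5.
GR = (1 − 1/4) × 5² / 24 = 0.75 × 25 / 24 = 0.78125 dB.
Output = -32 − 0.78125 = -32.78125 dBFS.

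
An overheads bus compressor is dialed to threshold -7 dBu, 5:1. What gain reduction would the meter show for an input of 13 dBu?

The signal is 20 dB above threshold.
A 5:1 ratio leaves 4 dB of that excess.
GR = overshoot in − overshoot out = 20 − 4 = 16 dB.

16 dB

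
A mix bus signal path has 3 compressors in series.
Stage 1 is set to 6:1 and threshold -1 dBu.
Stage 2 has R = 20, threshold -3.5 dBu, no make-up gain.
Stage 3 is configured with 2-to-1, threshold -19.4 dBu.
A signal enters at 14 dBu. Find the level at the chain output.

Stage 1: 14 dBu is 15 dB over -1 dBu; at 6:1 that becomes 2.5 dB over, giving 1.5 dBu.
Stage 2: 5 dB above -3.5 dBu, reduced 20:1 to 0.25 dB above → -3.25 dBu.
Stage 3: overshoot 16.15 dB → 16.15/2 = 8.075 dB → -11.325 dBu.

-11.325 dBu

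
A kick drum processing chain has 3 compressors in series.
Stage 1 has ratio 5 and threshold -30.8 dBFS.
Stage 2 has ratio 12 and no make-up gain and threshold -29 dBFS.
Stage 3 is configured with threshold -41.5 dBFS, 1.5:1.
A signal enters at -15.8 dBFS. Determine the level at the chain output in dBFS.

Stage 1: overshoot 15 dB → 15/5 = 3 dB → -27.8 dBFS.
Stage 2: overshoot 1.2 dB → 1.2/12 = 0.1 dB → -28.9 dBFS.
Stage 3: -28.9 dBFS is 12.6 dB over -41.5 dBFS; at 1.5:1 that becomes 8.4 dB over, giving -33.1 dBFS.

-33.1 dBFS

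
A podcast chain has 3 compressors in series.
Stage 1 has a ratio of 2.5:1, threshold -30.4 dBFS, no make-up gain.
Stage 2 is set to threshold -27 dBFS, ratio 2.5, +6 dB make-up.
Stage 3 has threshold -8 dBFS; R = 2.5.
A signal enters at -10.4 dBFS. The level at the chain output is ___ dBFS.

Stage 1: -10.4 dBFS is 20 dB over -30.4 dBFS; at 2.5:1 that becomes 8 dB over, giving -22.4 dBFS.
Stage 2: overshoot 4.6 dB → 4.6/2.5 = 1.84 dB → -25.16 dBFS; +6 dB make-up → -19.16 dBFS.
Stage 3: below threshold (-19.16 ≤ -8); passes unchanged; output -19.16 dBFS.

-19.16 dBFS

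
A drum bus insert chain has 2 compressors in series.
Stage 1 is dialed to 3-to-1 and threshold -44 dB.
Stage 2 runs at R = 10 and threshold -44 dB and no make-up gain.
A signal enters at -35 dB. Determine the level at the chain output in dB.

-43.7 dB

Stage 1: -35 dB is 9 dB over -44 dB; at 3:1 that becomes 3 dB over, giving -41 dB.
Stage 2: overshoot 3 dB → 3/10 = 0.3 dB → -43.7 dB.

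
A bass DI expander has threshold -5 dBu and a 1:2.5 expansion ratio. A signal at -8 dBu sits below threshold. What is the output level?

Undershoot = (-5) − (-8) = 3 dB.
At 1:2.5, that expands to 7.5 dB under threshold.
Output = -5 − 7.5 = -12.5 dBu.

-12.5 dBu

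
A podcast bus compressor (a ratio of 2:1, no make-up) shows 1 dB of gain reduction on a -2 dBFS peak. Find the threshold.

-4 dBFS

Let T be the threshold. Output overshoot = (input overshoot)/R, so -3 − T = (-2 − T)/2.
2·(-3 − T) = -2 − T → 1·T = -6 − (-2) = -4.
T = -4/1 = -4 dBFS.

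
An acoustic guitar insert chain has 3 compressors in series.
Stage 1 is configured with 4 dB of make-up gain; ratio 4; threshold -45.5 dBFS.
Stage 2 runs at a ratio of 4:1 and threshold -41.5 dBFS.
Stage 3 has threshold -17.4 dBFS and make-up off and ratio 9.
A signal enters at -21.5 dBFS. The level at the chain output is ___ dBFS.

-40 dBFS

Stage 1: overshoot 24 dB → 24/4 = 6 dB → -39.5 dBFS; +4 dB make-up → -35.5 dBFS.
Stage 2: 6 dB above -41.5 dBFS, reduced 4:1 to 1.5 dB above → -40 dBFS.
Stage 3: -40 dBFS is at or below the -17.4 dBFS threshold — no compression; output -40 dBFS.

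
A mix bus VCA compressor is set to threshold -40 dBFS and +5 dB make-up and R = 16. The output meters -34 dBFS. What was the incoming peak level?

-24 dBFS

Before make-up, the level was -34 − 5 = -39 dBFS.
The compressed level sits -39 − (-40) = 1 dB over threshold.
Before 16:1 compression the overshoot was 1 × 16 = 16 dB, so input = -40 + 16 = -24 dBFS.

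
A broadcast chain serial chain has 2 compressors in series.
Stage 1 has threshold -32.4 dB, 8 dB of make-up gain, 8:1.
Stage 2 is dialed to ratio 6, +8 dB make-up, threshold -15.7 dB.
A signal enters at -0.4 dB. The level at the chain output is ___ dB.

Stage 1: 32 dB above -32.4 dB, reduced 8:1 to 4 dB above → -28.4 dB; +8 dB make-up → -20.4 dB.
Stage 2: -20.4 dB ≤ -15.7 dB, so stage 2 doesn't engage; make-up brings it to -12.4 dB.

-12.4 dB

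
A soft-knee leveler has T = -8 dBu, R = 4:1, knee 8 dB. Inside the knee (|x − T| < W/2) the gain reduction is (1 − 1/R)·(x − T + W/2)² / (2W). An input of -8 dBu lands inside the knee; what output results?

x − T + W/2 = -8 − (-8) + 4 = 4.
GR = (1 − 1/4) × 4² / 16 = 0.75 × 16 / 16 = 0.75 dB.
Output = -8 − 0.75 = -8.75 dBu.

-8.75 dBu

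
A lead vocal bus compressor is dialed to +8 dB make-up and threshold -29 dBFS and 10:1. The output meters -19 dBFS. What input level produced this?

-9 dBFS

Remove make-up: -19 − 8 = -27 dBFS.
Post-compression overshoot = -27 − (-29) = 2 dB.
Before 10:1 compression the overshoot was 2 × 10 = 20 dB, so input = -29 + 20 = -9 dBFS.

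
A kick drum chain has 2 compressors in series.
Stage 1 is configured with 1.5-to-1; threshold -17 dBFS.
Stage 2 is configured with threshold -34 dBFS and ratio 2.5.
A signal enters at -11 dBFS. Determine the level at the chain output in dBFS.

-25.6 dBFS

Stage 1: 6 dB above -17 dBFS, reduced 1.5:1 to 4 dB above → -13 dBFS.
Stage 2: -13 dBFS is 21 dB over -34 dBFS; at 2.5:1 that becomes 8.4 dB over, giving -25.6 dBFS.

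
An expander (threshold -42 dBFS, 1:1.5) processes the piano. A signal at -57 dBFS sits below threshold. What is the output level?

-64.5 dBFS

Undershoot = (-42) − (-57) = 15 dB.
At 1:1.5, that expands to 22.5 dB under threshold.
Output = -42 − 22.5 = -64.5 dBFS.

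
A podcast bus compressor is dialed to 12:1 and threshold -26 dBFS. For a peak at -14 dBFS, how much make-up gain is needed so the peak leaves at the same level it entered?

Without make-up, output = threshold + overshoot/12 = -26 + 1 = -25 dBFS.
Gap to target: 11 dB.

11 dB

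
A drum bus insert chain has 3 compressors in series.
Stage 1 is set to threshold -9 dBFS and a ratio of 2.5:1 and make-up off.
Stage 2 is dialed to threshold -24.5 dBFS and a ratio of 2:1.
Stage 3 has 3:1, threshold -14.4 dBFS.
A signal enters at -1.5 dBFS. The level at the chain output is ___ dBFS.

Stage 1: 7.5 dB above -9 dBFS, reduced 2.5:1 to 3 dB above → -6 dBFS.
Stage 2: 18.5 dB above -24.5 dBFS, reduced 2:1 to 9.25 dB above → -15.25 dBFS.
Stage 3: -15.25 dBFS is at or below the -14.4 dBFS threshold — no compression; output -15.25 dBFS.

-15.25 dBFS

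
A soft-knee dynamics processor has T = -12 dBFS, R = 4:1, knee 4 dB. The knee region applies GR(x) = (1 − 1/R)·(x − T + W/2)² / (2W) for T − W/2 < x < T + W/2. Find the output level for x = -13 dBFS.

x − T + W/2 = -13 − (-12) + 2 = 1.
GR = (1 − 1/4) × 1² / 8 = 0.75 × 1 / 8 = 0.09375 dB.
Output = -13 − 0.09375 = -13.09375 dBFS.

-13.09375 dBFS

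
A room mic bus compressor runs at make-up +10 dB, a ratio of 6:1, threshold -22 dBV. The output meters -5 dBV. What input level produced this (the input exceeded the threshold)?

20 dBV

Stripping the +10 dB make-up gives -15 dBV at the gain stage.
Post-compression overshoot = -15 − (-22) = 7 dB.
Undo the ratio: input overshoot = 7 × 6 = 42 dB, giving input = 20 dBV.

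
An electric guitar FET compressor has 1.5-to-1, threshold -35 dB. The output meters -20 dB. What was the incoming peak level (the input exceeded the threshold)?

That's 15 dB above the -35 dB threshold.
Undo the ratio: input overshoot = 15 × 1.5 = 22.5 dB, giving input = -12.5 dB.

-12.5 dB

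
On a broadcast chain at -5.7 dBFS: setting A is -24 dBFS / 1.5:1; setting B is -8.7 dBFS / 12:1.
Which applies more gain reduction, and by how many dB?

A, by 3.35 dB

A: GR = 18.3 − 18.3/1.5 = 6.1 dB.
B: GR = 3 − 3/12 = 2.75 dB.
Difference: 3.35 dB in favour of A.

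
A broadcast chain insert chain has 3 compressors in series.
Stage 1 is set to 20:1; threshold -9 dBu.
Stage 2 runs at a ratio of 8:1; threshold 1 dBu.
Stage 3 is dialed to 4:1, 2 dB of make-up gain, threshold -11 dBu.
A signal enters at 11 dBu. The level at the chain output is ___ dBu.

-8.25 dBu

Stage 1: 20 dB above -9 dBu, reduced 20:1 to 1 dB above → -8 dBu.
Stage 2: below threshold (-8 ≤ 1); passes unchanged; output -8 dBu.
Stage 3: 3 dB above -11 dBu, reduced 4:1 to 0.75 dB above → -10.25 dBu; +2 dB make-up → -8.25 dBu.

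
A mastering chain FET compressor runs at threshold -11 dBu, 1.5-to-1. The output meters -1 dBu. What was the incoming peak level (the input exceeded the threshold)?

4 dBu

That's 10 dB above the -11 dBu threshold.
Input overshoot = R × output overshoot = 15 dB → input = -11 + 15 = 4 dBu.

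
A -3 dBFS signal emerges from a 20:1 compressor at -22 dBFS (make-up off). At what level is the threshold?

Gain reduction = -3 − (-22) = 19 dB; output overshoot = GR / (R − 1) = 19 / 19 = 1 dB.
Threshold = output − output overshoot = -22 − 1 = -23 dBFS.

-23 dBFS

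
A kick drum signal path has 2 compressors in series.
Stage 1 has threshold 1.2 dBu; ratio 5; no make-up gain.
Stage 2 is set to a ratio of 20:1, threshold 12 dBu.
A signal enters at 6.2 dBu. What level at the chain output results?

Stage 1: 5 dB above 1.2 dBu, reduced 5:1 to 1 dB above → 2.2 dBu.
Stage 2: 2.2 dBu is at or below the 12 dBu threshold — no compression; output 2.2 dBu.

2.2 dBu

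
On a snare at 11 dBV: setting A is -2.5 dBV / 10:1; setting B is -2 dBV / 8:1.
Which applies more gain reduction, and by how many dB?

A: overshoot 13.5 dB → output overshoot 1.35 dB → GR 12.15 dB.
B: overshoot 13 dB → output overshoot 1.625 dB → GR 11.375 dB.
Difference: 0.775 dB in favour of A.

A, by 0.775 dB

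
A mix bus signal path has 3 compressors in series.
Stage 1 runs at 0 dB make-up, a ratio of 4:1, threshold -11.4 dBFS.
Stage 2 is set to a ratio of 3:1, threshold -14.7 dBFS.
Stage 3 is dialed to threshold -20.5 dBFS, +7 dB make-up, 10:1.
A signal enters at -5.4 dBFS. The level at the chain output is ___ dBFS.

-12.76 dBFS

Stage 1: -5.4 dBFS is 6 dB over -11.4 dBFS; at 4:1 that becomes 1.5 dB over, giving -9.9 dBFS.
Stage 2: -9.9 dBFS is 4.8 dB over -14.7 dBFS; at 3:1 that becomes 1.6 dB over, giving -13.1 dBFS.
Stage 3: overshoot 7.4 dB → 7.4/10 = 0.74 dB → -19.76 dBFS; +7 dB make-up → -12.76 dBFS.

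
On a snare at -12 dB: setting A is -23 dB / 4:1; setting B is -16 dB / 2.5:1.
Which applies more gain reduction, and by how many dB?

A, by 5.85 dB

A: 11 dB over, compressed to 2.75 dB over, so 8.25 dB of GR.
B: 4 dB over, compressed to 1.6 dB over, so 2.4 dB of GR.
A reduces 5.85 dB more.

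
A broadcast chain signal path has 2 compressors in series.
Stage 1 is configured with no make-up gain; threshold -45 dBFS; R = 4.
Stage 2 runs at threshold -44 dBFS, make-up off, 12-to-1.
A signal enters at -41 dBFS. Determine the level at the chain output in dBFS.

-44 dBFS

Stage 1: -41 dBFS is 4 dB over -45 dBFS; at 4:1 that becomes 1 dB over, giving -44 dBFS.
Stage 2: -44 dBFS is at or below the -44 dBFS threshold — no compression; output -44 dBFS.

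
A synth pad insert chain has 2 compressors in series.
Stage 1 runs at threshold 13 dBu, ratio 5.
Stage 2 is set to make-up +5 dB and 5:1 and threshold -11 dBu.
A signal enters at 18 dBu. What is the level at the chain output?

Stage 1: 18 dBu is 5 dB over 13 dBu; at 5:1 that becomes 1 dB over, giving 14 dBu.
Stage 2: 14 dBu is 25 dB over -11 dBu; at 5:1 that becomes 5 dB over, giving -6 dBu; +5 dB make-up → -1 dBu.

-1 dBu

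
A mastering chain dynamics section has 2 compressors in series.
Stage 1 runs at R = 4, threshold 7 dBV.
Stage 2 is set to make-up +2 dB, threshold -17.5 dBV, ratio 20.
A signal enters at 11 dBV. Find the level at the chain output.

Stage 1: overshoot 4 dB → 4/4 = 1 dB → 8 dBV.
Stage 2: 25.5 dB above -17.5 dBV, reduced 20:1 to 1.275 dB above → -16.225 dBV; +2 dB make-up → -14.225 dBV.

-14.225 dBV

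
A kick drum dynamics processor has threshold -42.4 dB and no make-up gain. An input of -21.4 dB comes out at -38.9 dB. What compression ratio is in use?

Input overshoot = -21.4 − (-42.4) = 21 dB; output overshoot = -38.9 − (-42.4) = 3.5 dB.
Ratio = 21 / 3.5 = 6.

6:1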